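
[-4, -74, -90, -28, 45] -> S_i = Random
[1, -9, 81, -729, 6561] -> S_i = 1*-9^i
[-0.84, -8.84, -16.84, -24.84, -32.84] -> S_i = -0.84 + -8.00*i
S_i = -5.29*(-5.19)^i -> [-5.29, 27.46, -142.49, 739.53, -3838.18]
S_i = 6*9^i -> [6, 54, 486, 4374, 39366]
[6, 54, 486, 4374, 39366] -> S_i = 6*9^i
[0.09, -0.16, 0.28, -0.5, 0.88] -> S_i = 0.09*(-1.77)^i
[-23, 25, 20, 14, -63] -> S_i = Random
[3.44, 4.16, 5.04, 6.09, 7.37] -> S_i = 3.44*1.21^i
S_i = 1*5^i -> [1, 5, 25, 125, 625]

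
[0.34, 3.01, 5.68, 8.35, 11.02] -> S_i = 0.34 + 2.67*i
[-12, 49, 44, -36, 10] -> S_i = Random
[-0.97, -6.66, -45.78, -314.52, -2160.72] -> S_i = -0.97*6.87^i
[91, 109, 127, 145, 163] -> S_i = 91 + 18*i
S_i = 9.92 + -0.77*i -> [9.92, 9.15, 8.38, 7.61, 6.84]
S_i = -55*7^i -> [-55, -385, -2695, -18865, -132055]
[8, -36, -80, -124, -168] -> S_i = 8 + -44*i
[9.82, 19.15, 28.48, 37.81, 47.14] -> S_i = 9.82 + 9.33*i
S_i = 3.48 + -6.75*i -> [3.48, -3.27, -10.02, -16.77, -23.52]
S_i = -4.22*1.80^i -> [-4.22, -7.6, -13.67, -24.61, -44.3]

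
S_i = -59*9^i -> [-59, -531, -4779, -43011, -387099]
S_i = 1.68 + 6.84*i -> [1.68, 8.52, 15.36, 22.2, 29.04]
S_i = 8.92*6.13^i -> [8.92, 54.68, 335.19, 2054.69, 12595.25]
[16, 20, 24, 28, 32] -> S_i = 16 + 4*i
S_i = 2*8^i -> [2, 16, 128, 1024, 8192]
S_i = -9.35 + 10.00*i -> [-9.35, 0.65, 10.65, 20.65, 30.65]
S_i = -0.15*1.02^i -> [-0.15, -0.15, -0.16, -0.16, -0.16]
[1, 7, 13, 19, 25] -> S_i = 1 + 6*i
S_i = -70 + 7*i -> [-70, -63, -56, -49, -42]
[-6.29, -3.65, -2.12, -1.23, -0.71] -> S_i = -6.29*0.58^i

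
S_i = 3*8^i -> [3, 24, 192, 1536, 12288]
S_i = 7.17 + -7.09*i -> [7.17, 0.08, -7.01, -14.1, -21.19]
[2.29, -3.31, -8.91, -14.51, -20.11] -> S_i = 2.29 + -5.60*i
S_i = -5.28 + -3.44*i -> [-5.28, -8.72, -12.16, -15.6, -19.04]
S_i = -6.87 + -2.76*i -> [-6.87, -9.63, -12.39, -15.15, -17.91]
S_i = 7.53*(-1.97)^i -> [7.53, -14.83, 29.22, -57.57, 113.41]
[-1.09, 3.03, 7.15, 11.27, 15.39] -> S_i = -1.09 + 4.12*i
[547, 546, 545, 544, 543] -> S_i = 547 + -1*i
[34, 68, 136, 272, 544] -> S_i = 34*2^i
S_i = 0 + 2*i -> [0, 2, 4, 6, 8]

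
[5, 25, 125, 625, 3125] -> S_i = 5*5^i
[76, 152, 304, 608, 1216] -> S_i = 76*2^i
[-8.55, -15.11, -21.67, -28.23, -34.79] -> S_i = -8.55 + -6.56*i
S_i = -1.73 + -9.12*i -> [-1.73, -10.85, -19.97, -29.09, -38.21]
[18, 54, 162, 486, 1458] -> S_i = 18*3^i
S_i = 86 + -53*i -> [86, 33, -20, -73, -126]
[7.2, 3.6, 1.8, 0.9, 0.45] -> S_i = 7.20*0.50^i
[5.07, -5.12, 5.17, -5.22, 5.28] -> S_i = 5.07*(-1.01)^i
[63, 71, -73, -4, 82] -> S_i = Random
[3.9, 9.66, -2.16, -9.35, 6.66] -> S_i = Random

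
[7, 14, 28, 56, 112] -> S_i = 7*2^i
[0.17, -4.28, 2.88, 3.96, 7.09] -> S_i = Random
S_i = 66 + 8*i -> [66, 74, 82, 90, 98]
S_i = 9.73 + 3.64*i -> [9.73, 13.37, 17.01, 20.65, 24.29]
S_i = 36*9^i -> [36, 324, 2916, 26244, 236196]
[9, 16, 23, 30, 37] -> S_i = 9 + 7*i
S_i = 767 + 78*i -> [767, 845, 923, 1001, 1079]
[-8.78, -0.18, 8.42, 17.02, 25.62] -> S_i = -8.78 + 8.60*i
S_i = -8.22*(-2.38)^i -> [-8.22, 19.56, -46.56, 110.82, -263.74]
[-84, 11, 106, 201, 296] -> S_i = -84 + 95*i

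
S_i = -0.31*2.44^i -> [-0.31, -0.76, -1.85, -4.5, -10.99]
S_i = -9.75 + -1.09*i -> [-9.75, -10.84, -11.93, -13.02, -14.11]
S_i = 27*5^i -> [27, 135, 675, 3375, 16875]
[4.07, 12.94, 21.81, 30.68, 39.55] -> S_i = 4.07 + 8.87*i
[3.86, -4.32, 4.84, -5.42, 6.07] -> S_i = 3.86*(-1.12)^i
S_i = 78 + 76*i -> [78, 154, 230, 306, 382]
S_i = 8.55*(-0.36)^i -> [8.55, -3.08, 1.11, -0.4, 0.14]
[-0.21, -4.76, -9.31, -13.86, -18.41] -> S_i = -0.21 + -4.55*i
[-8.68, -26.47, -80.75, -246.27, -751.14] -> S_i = -8.68*3.05^i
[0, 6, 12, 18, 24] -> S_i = 0 + 6*i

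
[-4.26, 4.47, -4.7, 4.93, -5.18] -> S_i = -4.26*(-1.05)^i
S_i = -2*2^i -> [-2, -4, -8, -16, -32]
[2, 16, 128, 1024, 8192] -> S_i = 2*8^i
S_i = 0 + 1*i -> [0, 1, 2, 3, 4]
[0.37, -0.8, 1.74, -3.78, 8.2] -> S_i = 0.37*(-2.17)^i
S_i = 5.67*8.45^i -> [5.67, 47.91, 404.85, 3421.0, 28907.46]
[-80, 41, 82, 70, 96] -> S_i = Random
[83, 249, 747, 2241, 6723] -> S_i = 83*3^i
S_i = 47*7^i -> [47, 329, 2303, 16121, 112847]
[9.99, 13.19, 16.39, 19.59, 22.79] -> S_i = 9.99 + 3.20*i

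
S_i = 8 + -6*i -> [8, 2, -4, -10, -16]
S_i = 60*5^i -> [60, 300, 1500, 7500, 37500]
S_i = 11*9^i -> [11, 99, 891, 8019, 72171]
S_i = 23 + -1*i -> [23, 22, 21, 20, 19]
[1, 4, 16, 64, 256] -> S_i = 1*4^i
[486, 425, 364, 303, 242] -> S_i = 486 + -61*i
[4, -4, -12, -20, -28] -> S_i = 4 + -8*i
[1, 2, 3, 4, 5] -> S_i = 1 + 1*i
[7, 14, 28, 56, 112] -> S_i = 7*2^i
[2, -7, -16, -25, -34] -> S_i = 2 + -9*i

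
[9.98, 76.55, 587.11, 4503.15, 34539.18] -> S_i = 9.98*7.67^i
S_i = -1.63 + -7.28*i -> [-1.63, -8.91, -16.19, -23.47, -30.75]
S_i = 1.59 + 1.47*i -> [1.59, 3.06, 4.53, 6.0, 7.47]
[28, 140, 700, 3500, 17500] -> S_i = 28*5^i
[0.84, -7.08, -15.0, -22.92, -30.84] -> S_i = 0.84 + -7.92*i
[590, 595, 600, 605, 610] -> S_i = 590 + 5*i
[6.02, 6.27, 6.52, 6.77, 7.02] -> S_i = 6.02 + 0.25*i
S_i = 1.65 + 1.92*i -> [1.65, 3.57, 5.49, 7.41, 9.33]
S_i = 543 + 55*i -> [543, 598, 653, 708, 763]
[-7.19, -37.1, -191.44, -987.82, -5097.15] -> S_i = -7.19*5.16^i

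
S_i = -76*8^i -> [-76, -608, -4864, -38912, -311296]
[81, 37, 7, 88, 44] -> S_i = Random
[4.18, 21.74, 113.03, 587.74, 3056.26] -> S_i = 4.18*5.20^i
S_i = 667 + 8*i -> [667, 675, 683, 691, 699]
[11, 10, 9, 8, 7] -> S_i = 11 + -1*i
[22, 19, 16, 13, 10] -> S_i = 22 + -3*i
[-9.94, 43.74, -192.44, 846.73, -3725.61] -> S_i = -9.94*(-4.40)^i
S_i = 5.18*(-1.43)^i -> [5.18, -7.41, 10.59, -15.15, 21.66]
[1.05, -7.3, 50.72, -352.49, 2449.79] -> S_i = 1.05*(-6.95)^i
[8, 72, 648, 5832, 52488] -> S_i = 8*9^i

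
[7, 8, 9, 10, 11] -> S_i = 7 + 1*i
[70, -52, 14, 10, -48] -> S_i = Random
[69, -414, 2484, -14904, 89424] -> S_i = 69*-6^i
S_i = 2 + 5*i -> [2, 7, 12, 17, 22]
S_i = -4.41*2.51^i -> [-4.41, -11.07, -27.78, -69.74, -175.04]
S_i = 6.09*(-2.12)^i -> [6.09, -12.91, 27.37, -58.03, 123.02]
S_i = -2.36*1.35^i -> [-2.36, -3.19, -4.3, -5.81, -7.84]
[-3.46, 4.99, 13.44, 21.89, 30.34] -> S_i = -3.46 + 8.45*i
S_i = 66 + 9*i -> [66, 75, 84, 93, 102]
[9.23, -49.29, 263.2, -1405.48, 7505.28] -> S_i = 9.23*(-5.34)^i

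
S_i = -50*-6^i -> [-50, 300, -1800, 10800, -64800]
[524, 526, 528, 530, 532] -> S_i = 524 + 2*i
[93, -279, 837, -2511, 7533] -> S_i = 93*-3^i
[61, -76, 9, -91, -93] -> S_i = Random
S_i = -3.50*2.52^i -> [-3.5, -8.82, -22.23, -56.01, -141.15]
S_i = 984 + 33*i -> [984, 1017, 1050, 1083, 1116]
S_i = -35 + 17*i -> [-35, -18, -1, 16, 33]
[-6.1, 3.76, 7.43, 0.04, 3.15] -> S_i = Random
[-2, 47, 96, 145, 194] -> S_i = -2 + 49*i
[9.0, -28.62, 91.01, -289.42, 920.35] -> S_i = 9.00*(-3.18)^i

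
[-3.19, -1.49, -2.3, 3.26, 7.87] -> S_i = Random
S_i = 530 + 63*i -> [530, 593, 656, 719, 782]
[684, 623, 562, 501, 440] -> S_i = 684 + -61*i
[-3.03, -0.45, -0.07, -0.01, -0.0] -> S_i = -3.03*0.15^i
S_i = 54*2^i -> [54, 108, 216, 432, 864]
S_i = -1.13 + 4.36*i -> [-1.13, 3.23, 7.59, 11.95, 16.31]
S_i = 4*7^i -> [4, 28, 196, 1372, 9604]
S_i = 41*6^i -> [41, 246, 1476, 8856, 53136]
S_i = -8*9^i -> [-8, -72, -648, -5832, -52488]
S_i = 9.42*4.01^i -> [9.42, 37.77, 151.47, 607.41, 2435.73]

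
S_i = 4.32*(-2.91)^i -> [4.32, -12.57, 36.58, -106.45, 309.78]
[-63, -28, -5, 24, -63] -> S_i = Random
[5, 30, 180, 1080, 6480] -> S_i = 5*6^i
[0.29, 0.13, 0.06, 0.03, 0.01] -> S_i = 0.29*0.46^i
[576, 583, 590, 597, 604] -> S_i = 576 + 7*i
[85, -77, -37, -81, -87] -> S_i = Random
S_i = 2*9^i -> [2, 18, 162, 1458, 13122]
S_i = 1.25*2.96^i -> [1.25, 3.7, 10.95, 32.42, 95.96]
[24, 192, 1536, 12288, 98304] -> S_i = 24*8^i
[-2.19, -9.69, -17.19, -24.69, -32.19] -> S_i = -2.19 + -7.50*i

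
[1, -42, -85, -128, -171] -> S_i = 1 + -43*i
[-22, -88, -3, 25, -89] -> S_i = Random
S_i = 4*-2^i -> [4, -8, 16, -32, 64]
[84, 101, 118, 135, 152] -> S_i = 84 + 17*i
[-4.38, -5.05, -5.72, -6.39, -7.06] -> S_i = -4.38 + -0.67*i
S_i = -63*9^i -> [-63, -567, -5103, -45927, -413343]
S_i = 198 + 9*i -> [198, 207, 216, 225, 234]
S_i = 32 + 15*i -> [32, 47, 62, 77, 92]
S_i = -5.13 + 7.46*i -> [-5.13, 2.33, 9.79, 17.25, 24.71]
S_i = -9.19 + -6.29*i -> [-9.19, -15.48, -21.77, -28.06, -34.35]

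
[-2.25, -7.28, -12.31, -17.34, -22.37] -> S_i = -2.25 + -5.03*i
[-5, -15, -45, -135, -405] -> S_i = -5*3^i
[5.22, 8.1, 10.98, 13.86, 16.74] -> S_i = 5.22 + 2.88*i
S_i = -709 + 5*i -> [-709, -704, -699, -694, -689]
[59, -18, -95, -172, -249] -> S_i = 59 + -77*i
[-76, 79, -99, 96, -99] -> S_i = Random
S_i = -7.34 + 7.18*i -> [-7.34, -0.16, 7.02, 14.2, 21.38]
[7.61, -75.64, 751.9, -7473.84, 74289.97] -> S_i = 7.61*(-9.94)^i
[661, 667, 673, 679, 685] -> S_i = 661 + 6*i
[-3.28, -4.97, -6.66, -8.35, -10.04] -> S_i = -3.28 + -1.69*i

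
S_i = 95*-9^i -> [95, -855, 7695, -69255, 623295]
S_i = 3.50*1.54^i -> [3.5, 5.39, 8.3, 12.78, 19.69]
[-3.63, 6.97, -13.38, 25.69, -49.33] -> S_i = -3.63*(-1.92)^i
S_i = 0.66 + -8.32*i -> [0.66, -7.66, -15.98, -24.3, -32.62]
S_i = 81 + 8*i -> [81, 89, 97, 105, 113]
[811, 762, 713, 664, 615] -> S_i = 811 + -49*i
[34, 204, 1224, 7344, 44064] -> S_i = 34*6^i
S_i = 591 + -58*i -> [591, 533, 475, 417, 359]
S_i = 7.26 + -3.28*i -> [7.26, 3.98, 0.7, -2.58, -5.86]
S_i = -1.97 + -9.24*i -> [-1.97, -11.21, -20.45, -29.69, -38.93]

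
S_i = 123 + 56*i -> [123, 179, 235, 291, 347]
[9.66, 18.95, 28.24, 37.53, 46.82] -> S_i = 9.66 + 9.29*i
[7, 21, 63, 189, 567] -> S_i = 7*3^i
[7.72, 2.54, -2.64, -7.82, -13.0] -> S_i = 7.72 + -5.18*i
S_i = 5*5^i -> [5, 25, 125, 625, 3125]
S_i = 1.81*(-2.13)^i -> [1.81, -3.86, 8.21, -17.49, 37.26]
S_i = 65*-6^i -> [65, -390, 2340, -14040, 84240]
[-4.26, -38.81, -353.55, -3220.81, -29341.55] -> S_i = -4.26*9.11^i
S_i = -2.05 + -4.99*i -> [-2.05, -7.04, -12.03, -17.02, -22.01]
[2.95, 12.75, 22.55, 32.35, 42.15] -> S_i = 2.95 + 9.80*i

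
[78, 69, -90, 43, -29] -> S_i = Random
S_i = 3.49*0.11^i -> [3.49, 0.38, 0.04, 0.0, 0.0]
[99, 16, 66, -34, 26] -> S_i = Random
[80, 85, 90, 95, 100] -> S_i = 80 + 5*i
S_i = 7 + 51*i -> [7, 58, 109, 160, 211]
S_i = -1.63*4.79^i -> [-1.63, -7.81, -37.4, -179.14, -858.08]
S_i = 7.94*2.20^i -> [7.94, 17.47, 38.43, 84.55, 186.0]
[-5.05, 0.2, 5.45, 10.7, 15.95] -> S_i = -5.05 + 5.25*i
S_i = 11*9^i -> [11, 99, 891, 8019, 72171]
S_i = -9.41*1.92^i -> [-9.41, -18.07, -34.69, -66.6, -127.88]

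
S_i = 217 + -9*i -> [217, 208, 199, 190, 181]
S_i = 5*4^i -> [5, 20, 80, 320, 1280]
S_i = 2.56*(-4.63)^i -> [2.56, -11.85, 54.88, -254.09, 1176.42]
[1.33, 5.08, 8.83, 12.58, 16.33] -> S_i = 1.33 + 3.75*i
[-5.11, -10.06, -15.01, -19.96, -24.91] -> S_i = -5.11 + -4.95*i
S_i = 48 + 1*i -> [48, 49, 50, 51, 52]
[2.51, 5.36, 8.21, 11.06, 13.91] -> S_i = 2.51 + 2.85*i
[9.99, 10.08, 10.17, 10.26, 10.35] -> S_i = 9.99 + 0.09*i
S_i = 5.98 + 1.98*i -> [5.98, 7.96, 9.94, 11.92, 13.9]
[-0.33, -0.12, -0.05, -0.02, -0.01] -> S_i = -0.33*0.37^i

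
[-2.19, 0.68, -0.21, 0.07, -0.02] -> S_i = -2.19*(-0.31)^i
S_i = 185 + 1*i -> [185, 186, 187, 188, 189]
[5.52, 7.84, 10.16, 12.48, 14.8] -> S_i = 5.52 + 2.32*i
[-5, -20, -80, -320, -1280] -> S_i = -5*4^i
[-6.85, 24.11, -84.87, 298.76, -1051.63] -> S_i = -6.85*(-3.52)^i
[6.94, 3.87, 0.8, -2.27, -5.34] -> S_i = 6.94 + -3.07*i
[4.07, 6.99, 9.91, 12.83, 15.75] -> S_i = 4.07 + 2.92*i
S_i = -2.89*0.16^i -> [-2.89, -0.46, -0.07, -0.01, -0.0]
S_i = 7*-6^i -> [7, -42, 252, -1512, 9072]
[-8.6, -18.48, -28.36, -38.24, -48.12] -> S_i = -8.60 + -9.88*i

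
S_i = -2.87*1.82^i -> [-2.87, -5.22, -9.51, -17.3, -31.49]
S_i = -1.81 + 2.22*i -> [-1.81, 0.41, 2.63, 4.85, 7.07]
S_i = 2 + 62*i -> [2, 64, 126, 188, 250]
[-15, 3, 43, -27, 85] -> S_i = Random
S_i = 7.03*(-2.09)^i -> [7.03, -14.69, 30.71, -64.18, 134.13]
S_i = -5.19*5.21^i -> [-5.19, -27.04, -140.88, -733.97, -3824.0]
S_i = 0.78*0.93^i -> [0.78, 0.73, 0.67, 0.63, 0.58]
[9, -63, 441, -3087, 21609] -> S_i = 9*-7^i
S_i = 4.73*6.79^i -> [4.73, 32.12, 218.07, 1480.71, 10054.03]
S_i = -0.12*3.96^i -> [-0.12, -0.48, -1.88, -7.45, -29.51]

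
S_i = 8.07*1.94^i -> [8.07, 15.66, 30.37, 58.92, 114.31]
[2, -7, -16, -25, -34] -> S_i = 2 + -9*i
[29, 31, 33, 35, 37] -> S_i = 29 + 2*i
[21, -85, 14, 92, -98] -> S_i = Random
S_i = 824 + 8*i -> [824, 832, 840, 848, 856]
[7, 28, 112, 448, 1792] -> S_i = 7*4^i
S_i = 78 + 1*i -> [78, 79, 80, 81, 82]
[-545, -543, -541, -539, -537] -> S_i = -545 + 2*i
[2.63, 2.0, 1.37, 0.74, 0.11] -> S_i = 2.63 + -0.63*i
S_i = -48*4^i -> [-48, -192, -768, -3072, -12288]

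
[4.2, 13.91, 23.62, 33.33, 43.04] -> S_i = 4.20 + 9.71*i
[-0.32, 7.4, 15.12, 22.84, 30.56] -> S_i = -0.32 + 7.72*i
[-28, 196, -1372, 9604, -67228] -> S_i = -28*-7^i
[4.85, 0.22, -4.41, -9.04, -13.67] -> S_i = 4.85 + -4.63*i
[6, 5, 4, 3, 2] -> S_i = 6 + -1*i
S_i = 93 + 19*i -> [93, 112, 131, 150, 169]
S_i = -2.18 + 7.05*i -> [-2.18, 4.87, 11.92, 18.97, 26.02]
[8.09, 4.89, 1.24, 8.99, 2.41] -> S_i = Random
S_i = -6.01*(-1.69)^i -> [-6.01, 10.16, -17.17, 29.01, -49.03]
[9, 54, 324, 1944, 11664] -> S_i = 9*6^i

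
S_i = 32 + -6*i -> [32, 26, 20, 14, 8]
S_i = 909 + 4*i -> [909, 913, 917, 921, 925]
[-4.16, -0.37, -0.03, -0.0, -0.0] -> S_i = -4.16*0.09^i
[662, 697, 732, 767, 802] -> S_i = 662 + 35*i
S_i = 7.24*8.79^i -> [7.24, 63.64, 559.39, 4917.06, 43220.93]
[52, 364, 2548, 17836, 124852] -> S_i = 52*7^i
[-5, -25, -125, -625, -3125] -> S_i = -5*5^i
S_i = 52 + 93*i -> [52, 145, 238, 331, 424]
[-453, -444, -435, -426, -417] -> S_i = -453 + 9*i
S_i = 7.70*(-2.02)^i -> [7.7, -15.55, 31.42, -63.47, 128.2]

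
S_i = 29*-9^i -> [29, -261, 2349, -21141, 190269]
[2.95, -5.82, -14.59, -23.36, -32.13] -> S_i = 2.95 + -8.77*i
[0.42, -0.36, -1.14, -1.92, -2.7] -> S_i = 0.42 + -0.78*i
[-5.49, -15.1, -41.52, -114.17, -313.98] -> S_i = -5.49*2.75^i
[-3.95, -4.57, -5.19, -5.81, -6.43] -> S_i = -3.95 + -0.62*i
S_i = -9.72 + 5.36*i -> [-9.72, -4.36, 1.0, 6.36, 11.72]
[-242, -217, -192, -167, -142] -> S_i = -242 + 25*i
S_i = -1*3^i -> [-1, -3, -9, -27, -81]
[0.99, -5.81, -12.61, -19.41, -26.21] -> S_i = 0.99 + -6.80*i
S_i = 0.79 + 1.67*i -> [0.79, 2.46, 4.13, 5.8, 7.47]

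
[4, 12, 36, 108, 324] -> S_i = 4*3^i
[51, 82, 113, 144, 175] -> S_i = 51 + 31*i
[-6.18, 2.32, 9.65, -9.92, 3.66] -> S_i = Random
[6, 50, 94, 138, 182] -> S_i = 6 + 44*i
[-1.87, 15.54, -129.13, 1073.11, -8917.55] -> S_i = -1.87*(-8.31)^i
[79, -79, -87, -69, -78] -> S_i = Random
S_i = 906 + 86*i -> [906, 992, 1078, 1164, 1250]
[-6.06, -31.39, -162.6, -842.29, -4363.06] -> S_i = -6.06*5.18^i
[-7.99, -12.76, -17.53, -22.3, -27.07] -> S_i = -7.99 + -4.77*i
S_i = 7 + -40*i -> [7, -33, -73, -113, -153]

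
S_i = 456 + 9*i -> [456, 465, 474, 483, 492]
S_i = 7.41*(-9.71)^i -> [7.41, -71.95, 698.65, -6783.84, 65871.13]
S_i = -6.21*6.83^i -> [-6.21, -42.41, -289.69, -1978.58, -13513.7]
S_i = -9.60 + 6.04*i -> [-9.6, -3.56, 2.48, 8.52, 14.56]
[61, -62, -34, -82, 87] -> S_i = Random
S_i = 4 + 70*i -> [4, 74, 144, 214, 284]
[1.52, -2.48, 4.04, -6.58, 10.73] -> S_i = 1.52*(-1.63)^i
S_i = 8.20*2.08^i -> [8.2, 17.06, 35.48, 73.79, 153.49]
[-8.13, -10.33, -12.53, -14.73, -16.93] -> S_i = -8.13 + -2.20*i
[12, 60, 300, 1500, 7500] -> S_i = 12*5^i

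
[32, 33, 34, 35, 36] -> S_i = 32 + 1*i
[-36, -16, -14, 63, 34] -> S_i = Random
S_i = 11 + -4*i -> [11, 7, 3, -1, -5]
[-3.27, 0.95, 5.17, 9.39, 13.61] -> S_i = -3.27 + 4.22*i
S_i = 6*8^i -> [6, 48, 384, 3072, 24576]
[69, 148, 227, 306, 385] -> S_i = 69 + 79*i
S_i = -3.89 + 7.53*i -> [-3.89, 3.64, 11.17, 18.7, 26.23]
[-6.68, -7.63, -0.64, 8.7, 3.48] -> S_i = Random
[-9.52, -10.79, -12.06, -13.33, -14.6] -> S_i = -9.52 + -1.27*i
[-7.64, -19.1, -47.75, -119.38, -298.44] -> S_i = -7.64*2.50^i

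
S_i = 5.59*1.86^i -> [5.59, 10.4, 19.34, 35.97, 66.91]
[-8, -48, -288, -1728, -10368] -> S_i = -8*6^i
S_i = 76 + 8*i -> [76, 84, 92, 100, 108]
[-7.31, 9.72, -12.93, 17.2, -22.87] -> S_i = -7.31*(-1.33)^i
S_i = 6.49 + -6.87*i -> [6.49, -0.38, -7.25, -14.12, -20.99]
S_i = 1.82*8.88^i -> [1.82, 16.16, 143.52, 1274.41, 11316.79]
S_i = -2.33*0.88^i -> [-2.33, -2.05, -1.8, -1.59, -1.4]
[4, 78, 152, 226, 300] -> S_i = 4 + 74*i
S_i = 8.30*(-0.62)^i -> [8.3, -5.15, 3.19, -1.98, 1.23]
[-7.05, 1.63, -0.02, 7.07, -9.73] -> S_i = Random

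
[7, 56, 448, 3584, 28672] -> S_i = 7*8^i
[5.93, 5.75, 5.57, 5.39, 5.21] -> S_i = 5.93 + -0.18*i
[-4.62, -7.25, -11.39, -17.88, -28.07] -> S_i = -4.62*1.57^i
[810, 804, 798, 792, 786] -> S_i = 810 + -6*i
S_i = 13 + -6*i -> [13, 7, 1, -5, -11]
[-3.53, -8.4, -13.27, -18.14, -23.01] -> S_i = -3.53 + -4.87*i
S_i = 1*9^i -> [1, 9, 81, 729, 6561]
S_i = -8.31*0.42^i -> [-8.31, -3.49, -1.47, -0.62, -0.26]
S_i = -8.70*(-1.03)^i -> [-8.7, 8.96, -9.23, 9.51, -9.79]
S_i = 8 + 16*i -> [8, 24, 40, 56, 72]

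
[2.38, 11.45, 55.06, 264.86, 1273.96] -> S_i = 2.38*4.81^i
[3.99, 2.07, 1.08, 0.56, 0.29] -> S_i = 3.99*0.52^i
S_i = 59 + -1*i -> [59, 58, 57, 56, 55]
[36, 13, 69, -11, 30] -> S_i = Random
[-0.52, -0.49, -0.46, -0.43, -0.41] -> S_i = -0.52*0.94^i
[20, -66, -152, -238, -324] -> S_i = 20 + -86*i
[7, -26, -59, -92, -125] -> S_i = 7 + -33*i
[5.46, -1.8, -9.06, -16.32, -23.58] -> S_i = 5.46 + -7.26*i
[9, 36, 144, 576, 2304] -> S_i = 9*4^i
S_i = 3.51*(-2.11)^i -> [3.51, -7.41, 15.63, -32.97, 69.57]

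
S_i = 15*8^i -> [15, 120, 960, 7680, 61440]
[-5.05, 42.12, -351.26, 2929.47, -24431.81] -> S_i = -5.05*(-8.34)^i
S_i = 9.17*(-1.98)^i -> [9.17, -18.16, 35.95, -71.18, 140.94]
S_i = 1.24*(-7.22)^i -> [1.24, -8.95, 64.64, -466.7, 3369.54]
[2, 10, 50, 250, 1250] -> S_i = 2*5^i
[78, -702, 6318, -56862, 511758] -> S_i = 78*-9^i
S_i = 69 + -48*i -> [69, 21, -27, -75, -123]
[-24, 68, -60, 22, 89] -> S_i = Random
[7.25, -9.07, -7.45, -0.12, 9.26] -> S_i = Random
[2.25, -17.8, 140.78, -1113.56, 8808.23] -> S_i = 2.25*(-7.91)^i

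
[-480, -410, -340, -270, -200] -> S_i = -480 + 70*i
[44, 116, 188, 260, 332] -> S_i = 44 + 72*i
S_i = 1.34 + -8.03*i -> [1.34, -6.69, -14.72, -22.75, -30.78]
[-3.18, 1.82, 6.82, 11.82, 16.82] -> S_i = -3.18 + 5.00*i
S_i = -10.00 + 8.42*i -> [-10.0, -1.58, 6.84, 15.26, 23.68]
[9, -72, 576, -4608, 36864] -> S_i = 9*-8^i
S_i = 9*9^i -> [9, 81, 729, 6561, 59049]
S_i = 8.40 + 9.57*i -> [8.4, 17.97, 27.54, 37.11, 46.68]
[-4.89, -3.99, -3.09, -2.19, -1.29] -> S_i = -4.89 + 0.90*i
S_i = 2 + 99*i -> [2, 101, 200, 299, 398]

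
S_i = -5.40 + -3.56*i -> [-5.4, -8.96, -12.52, -16.08, -19.64]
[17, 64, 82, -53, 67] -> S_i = Random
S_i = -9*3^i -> [-9, -27, -81, -243, -729]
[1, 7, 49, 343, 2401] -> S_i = 1*7^i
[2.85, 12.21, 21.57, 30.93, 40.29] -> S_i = 2.85 + 9.36*i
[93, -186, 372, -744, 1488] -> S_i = 93*-2^i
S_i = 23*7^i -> [23, 161, 1127, 7889, 55223]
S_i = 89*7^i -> [89, 623, 4361, 30527, 213689]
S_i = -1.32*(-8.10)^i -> [-1.32, 10.69, -86.61, 701.5, -5682.17]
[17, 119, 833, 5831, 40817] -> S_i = 17*7^i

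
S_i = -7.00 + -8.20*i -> [-7.0, -15.2, -23.4, -31.6, -39.8]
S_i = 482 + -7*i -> [482, 475, 468, 461, 454]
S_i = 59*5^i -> [59, 295, 1475, 7375, 36875]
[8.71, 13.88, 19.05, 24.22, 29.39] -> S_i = 8.71 + 5.17*i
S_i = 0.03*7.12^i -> [0.03, 0.21, 1.52, 10.83, 77.1]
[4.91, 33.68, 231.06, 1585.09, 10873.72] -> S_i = 4.91*6.86^i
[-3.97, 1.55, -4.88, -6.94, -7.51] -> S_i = Random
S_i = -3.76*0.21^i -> [-3.76, -0.79, -0.17, -0.03, -0.01]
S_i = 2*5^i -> [2, 10, 50, 250, 1250]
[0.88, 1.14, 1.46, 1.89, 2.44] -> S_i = 0.88*1.29^i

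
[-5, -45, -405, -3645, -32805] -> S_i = -5*9^i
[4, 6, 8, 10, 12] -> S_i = 4 + 2*i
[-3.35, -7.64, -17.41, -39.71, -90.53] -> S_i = -3.35*2.28^i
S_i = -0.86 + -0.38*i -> [-0.86, -1.24, -1.62, -2.0, -2.38]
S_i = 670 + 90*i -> [670, 760, 850, 940, 1030]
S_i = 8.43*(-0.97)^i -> [8.43, -8.18, 7.93, -7.69, 7.46]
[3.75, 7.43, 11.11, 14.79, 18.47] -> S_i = 3.75 + 3.68*i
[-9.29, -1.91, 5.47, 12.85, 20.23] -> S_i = -9.29 + 7.38*i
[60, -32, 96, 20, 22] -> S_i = Random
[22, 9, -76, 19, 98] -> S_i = Random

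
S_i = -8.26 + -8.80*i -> [-8.26, -17.06, -25.86, -34.66, -43.46]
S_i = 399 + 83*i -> [399, 482, 565, 648, 731]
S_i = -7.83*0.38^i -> [-7.83, -2.98, -1.13, -0.43, -0.16]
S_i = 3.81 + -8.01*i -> [3.81, -4.2, -12.21, -20.22, -28.23]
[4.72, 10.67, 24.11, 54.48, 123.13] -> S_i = 4.72*2.26^i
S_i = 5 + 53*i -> [5, 58, 111, 164, 217]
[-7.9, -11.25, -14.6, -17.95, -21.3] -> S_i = -7.90 + -3.35*i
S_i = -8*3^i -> [-8, -24, -72, -216, -648]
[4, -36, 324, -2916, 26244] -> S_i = 4*-9^i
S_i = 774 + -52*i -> [774, 722, 670, 618, 566]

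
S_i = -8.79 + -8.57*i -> [-8.79, -17.36, -25.93, -34.5, -43.07]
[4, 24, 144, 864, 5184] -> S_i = 4*6^i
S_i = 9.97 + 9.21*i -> [9.97, 19.18, 28.39, 37.6, 46.81]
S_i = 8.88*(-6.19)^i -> [8.88, -54.97, 340.25, -2106.13, 13036.94]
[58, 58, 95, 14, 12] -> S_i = Random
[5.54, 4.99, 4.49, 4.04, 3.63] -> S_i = 5.54*0.90^i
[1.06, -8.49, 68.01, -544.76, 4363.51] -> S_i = 1.06*(-8.01)^i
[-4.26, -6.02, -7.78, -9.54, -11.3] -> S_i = -4.26 + -1.76*i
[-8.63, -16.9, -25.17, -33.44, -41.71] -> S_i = -8.63 + -8.27*i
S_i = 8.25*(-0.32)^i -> [8.25, -2.64, 0.84, -0.27, 0.09]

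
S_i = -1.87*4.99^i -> [-1.87, -9.33, -46.56, -232.35, -1159.43]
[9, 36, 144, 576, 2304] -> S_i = 9*4^i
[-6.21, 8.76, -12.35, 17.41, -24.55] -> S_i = -6.21*(-1.41)^i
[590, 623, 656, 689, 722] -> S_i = 590 + 33*i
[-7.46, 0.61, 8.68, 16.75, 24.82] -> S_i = -7.46 + 8.07*i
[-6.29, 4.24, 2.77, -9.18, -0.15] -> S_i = Random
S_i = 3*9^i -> [3, 27, 243, 2187, 19683]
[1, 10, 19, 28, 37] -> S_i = 1 + 9*i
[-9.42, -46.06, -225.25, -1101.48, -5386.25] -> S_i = -9.42*4.89^i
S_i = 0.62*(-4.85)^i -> [0.62, -3.01, 14.58, -70.73, 343.05]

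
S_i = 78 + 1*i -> [78, 79, 80, 81, 82]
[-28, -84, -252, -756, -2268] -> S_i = -28*3^i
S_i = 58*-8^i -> [58, -464, 3712, -29696, 237568]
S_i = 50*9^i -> [50, 450, 4050, 36450, 328050]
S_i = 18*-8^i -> [18, -144, 1152, -9216, 73728]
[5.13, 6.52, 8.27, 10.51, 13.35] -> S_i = 5.13*1.27^i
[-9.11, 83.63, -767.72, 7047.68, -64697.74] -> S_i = -9.11*(-9.18)^i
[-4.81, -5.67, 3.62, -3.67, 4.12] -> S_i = Random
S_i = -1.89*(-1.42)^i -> [-1.89, 2.68, -3.81, 5.41, -7.68]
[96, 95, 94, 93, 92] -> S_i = 96 + -1*i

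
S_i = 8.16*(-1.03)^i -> [8.16, -8.4, 8.66, -8.92, 9.18]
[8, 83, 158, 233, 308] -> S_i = 8 + 75*i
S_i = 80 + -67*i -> [80, 13, -54, -121, -188]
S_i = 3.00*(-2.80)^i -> [3.0, -8.4, 23.52, -65.86, 184.4]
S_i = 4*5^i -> [4, 20, 100, 500, 2500]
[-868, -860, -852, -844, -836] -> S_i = -868 + 8*i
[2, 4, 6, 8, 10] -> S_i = 2 + 2*i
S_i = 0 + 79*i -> [0, 79, 158, 237, 316]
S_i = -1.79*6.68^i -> [-1.79, -11.96, -79.87, -533.56, -3564.17]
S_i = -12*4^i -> [-12, -48, -192, -768, -3072]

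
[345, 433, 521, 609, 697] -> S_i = 345 + 88*i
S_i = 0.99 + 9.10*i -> [0.99, 10.09, 19.19, 28.29, 37.39]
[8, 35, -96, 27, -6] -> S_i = Random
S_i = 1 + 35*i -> [1, 36, 71, 106, 141]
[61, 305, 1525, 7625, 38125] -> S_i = 61*5^i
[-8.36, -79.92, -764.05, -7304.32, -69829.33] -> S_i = -8.36*9.56^i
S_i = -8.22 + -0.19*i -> [-8.22, -8.41, -8.6, -8.79, -8.98]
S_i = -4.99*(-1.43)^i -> [-4.99, 7.14, -10.2, 14.59, -20.87]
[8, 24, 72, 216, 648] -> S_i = 8*3^i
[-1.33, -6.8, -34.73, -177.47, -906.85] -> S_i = -1.33*5.11^i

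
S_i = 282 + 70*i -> [282, 352, 422, 492, 562]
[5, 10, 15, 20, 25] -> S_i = 5 + 5*i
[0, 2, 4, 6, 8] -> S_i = 0 + 2*i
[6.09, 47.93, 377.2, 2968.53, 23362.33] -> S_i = 6.09*7.87^i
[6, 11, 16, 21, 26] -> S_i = 6 + 5*i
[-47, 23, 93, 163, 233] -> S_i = -47 + 70*i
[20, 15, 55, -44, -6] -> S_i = Random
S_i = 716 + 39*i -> [716, 755, 794, 833, 872]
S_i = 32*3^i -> [32, 96, 288, 864, 2592]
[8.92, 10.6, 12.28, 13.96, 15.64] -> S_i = 8.92 + 1.68*i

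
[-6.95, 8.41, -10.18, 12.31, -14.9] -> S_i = -6.95*(-1.21)^i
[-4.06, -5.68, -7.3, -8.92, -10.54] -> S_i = -4.06 + -1.62*i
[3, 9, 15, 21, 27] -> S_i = 3 + 6*i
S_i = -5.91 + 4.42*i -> [-5.91, -1.49, 2.93, 7.35, 11.77]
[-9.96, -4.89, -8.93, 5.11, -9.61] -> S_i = Random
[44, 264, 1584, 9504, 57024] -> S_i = 44*6^i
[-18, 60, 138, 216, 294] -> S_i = -18 + 78*i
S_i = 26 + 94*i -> [26, 120, 214, 308, 402]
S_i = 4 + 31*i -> [4, 35, 66, 97, 128]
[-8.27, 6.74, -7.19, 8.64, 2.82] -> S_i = Random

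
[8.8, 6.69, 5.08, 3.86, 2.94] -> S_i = 8.80*0.76^i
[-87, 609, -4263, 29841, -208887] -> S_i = -87*-7^i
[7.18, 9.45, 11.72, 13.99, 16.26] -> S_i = 7.18 + 2.27*i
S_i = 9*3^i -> [9, 27, 81, 243, 729]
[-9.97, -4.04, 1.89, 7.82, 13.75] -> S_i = -9.97 + 5.93*i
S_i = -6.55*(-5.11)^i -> [-6.55, 33.47, -171.03, 873.99, -4466.06]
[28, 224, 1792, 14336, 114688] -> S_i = 28*8^i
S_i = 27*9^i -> [27, 243, 2187, 19683, 177147]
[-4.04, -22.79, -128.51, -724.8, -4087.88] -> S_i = -4.04*5.64^i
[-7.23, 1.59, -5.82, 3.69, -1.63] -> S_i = Random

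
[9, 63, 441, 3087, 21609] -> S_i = 9*7^i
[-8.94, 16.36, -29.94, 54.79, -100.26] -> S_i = -8.94*(-1.83)^i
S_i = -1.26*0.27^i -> [-1.26, -0.34, -0.09, -0.02, -0.01]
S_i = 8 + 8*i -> [8, 16, 24, 32, 40]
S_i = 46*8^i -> [46, 368, 2944, 23552, 188416]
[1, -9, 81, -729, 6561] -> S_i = 1*-9^i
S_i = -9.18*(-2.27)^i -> [-9.18, 20.84, -47.3, 107.38, -243.75]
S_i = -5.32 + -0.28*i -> [-5.32, -5.6, -5.88, -6.16, -6.44]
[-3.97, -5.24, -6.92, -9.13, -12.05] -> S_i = -3.97*1.32^i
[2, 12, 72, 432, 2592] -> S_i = 2*6^i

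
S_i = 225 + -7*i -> [225, 218, 211, 204, 197]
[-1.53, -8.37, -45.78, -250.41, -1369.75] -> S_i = -1.53*5.47^i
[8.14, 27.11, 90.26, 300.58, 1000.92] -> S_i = 8.14*3.33^i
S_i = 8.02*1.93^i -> [8.02, 15.48, 29.87, 57.66, 111.28]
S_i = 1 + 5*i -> [1, 6, 11, 16, 21]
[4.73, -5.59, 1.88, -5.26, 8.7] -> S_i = Random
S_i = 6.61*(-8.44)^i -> [6.61, -55.79, 470.85, -3974.01, 33540.63]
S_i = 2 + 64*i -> [2, 66, 130, 194, 258]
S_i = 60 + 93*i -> [60, 153, 246, 339, 432]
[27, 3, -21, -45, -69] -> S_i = 27 + -24*i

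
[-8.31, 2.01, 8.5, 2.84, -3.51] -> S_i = Random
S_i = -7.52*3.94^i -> [-7.52, -29.63, -116.74, -459.95, -1812.19]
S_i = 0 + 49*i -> [0, 49, 98, 147, 196]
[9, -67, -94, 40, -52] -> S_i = Random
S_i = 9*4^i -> [9, 36, 144, 576, 2304]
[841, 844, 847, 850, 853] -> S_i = 841 + 3*i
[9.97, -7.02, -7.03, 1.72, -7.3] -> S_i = Random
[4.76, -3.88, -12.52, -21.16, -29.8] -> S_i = 4.76 + -8.64*i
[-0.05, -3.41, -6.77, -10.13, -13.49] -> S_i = -0.05 + -3.36*i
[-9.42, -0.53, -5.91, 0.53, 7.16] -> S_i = Random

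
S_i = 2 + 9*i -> [2, 11, 20, 29, 38]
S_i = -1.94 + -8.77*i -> [-1.94, -10.71, -19.48, -28.25, -37.02]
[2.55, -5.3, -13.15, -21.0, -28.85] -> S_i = 2.55 + -7.85*i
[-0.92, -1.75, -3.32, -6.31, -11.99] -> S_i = -0.92*1.90^i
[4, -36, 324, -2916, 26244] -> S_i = 4*-9^i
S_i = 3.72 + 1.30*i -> [3.72, 5.02, 6.32, 7.62, 8.92]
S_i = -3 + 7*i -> [-3, 4, 11, 18, 25]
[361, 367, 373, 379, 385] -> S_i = 361 + 6*i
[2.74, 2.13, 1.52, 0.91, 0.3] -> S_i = 2.74 + -0.61*i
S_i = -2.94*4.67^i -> [-2.94, -13.73, -64.12, -299.43, -1398.35]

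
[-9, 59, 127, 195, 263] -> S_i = -9 + 68*i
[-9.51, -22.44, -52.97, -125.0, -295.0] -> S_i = -9.51*2.36^i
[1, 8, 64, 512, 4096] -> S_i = 1*8^i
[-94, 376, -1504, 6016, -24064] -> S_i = -94*-4^i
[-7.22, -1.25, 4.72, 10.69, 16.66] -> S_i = -7.22 + 5.97*i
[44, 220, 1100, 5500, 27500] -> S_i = 44*5^i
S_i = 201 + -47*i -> [201, 154, 107, 60, 13]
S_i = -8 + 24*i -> [-8, 16, 40, 64, 88]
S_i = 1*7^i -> [1, 7, 49, 343, 2401]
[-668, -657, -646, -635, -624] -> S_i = -668 + 11*i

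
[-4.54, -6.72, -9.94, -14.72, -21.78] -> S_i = -4.54*1.48^i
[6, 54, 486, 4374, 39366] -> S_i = 6*9^i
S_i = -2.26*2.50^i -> [-2.26, -5.65, -14.12, -35.31, -88.28]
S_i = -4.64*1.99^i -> [-4.64, -9.23, -18.37, -36.57, -72.77]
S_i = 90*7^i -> [90, 630, 4410, 30870, 216090]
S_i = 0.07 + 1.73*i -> [0.07, 1.8, 3.53, 5.26, 6.99]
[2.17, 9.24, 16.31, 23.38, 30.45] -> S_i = 2.17 + 7.07*i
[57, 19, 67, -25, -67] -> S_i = Random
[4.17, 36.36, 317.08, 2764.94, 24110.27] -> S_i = 4.17*8.72^i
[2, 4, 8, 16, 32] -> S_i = 2*2^i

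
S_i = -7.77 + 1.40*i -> [-7.77, -6.37, -4.97, -3.57, -2.17]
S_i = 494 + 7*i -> [494, 501, 508, 515, 522]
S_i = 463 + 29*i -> [463, 492, 521, 550, 579]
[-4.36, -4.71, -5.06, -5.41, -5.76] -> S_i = -4.36 + -0.35*i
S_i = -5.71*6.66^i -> [-5.71, -38.03, -253.27, -1686.78, -11233.96]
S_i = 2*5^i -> [2, 10, 50, 250, 1250]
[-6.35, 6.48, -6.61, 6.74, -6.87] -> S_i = -6.35*(-1.02)^i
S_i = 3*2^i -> [3, 6, 12, 24, 48]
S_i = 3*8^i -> [3, 24, 192, 1536, 12288]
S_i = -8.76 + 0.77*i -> [-8.76, -7.99, -7.22, -6.45, -5.68]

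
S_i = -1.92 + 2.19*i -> [-1.92, 0.27, 2.46, 4.65, 6.84]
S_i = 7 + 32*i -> [7, 39, 71, 103, 135]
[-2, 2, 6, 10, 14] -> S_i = -2 + 4*i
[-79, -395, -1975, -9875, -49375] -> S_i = -79*5^i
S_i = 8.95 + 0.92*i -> [8.95, 9.87, 10.79, 11.71, 12.63]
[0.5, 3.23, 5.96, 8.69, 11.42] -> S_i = 0.50 + 2.73*i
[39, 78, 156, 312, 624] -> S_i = 39*2^i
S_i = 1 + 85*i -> [1, 86, 171, 256, 341]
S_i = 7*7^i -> [7, 49, 343, 2401, 16807]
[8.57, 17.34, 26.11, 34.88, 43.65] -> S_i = 8.57 + 8.77*i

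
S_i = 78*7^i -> [78, 546, 3822, 26754, 187278]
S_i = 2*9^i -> [2, 18, 162, 1458, 13122]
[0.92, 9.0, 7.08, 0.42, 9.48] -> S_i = Random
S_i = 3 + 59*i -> [3, 62, 121, 180, 239]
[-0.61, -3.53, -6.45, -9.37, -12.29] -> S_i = -0.61 + -2.92*i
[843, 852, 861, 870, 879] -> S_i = 843 + 9*i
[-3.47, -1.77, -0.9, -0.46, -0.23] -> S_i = -3.47*0.51^i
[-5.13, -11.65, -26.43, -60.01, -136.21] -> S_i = -5.13*2.27^i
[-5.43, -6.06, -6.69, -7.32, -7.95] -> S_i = -5.43 + -0.63*i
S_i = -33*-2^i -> [-33, 66, -132, 264, -528]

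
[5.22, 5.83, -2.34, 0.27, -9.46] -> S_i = Random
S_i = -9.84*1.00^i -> [-9.84, -9.84, -9.84, -9.84, -9.84]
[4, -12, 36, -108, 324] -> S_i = 4*-3^i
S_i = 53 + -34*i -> [53, 19, -15, -49, -83]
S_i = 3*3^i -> [3, 9, 27, 81, 243]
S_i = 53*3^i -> [53, 159, 477, 1431, 4293]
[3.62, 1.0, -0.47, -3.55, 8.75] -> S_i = Random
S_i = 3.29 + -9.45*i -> [3.29, -6.16, -15.61, -25.06, -34.51]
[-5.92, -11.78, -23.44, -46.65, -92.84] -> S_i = -5.92*1.99^i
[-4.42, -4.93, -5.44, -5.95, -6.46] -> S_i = -4.42 + -0.51*i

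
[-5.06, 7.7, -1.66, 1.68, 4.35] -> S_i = Random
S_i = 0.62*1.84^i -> [0.62, 1.14, 2.1, 3.86, 7.11]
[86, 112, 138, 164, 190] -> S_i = 86 + 26*i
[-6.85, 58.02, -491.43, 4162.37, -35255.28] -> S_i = -6.85*(-8.47)^i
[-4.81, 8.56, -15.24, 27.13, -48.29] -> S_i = -4.81*(-1.78)^i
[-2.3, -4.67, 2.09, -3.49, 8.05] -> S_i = Random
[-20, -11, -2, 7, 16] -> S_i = -20 + 9*i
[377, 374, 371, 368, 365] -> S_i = 377 + -3*i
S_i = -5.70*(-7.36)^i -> [-5.7, 41.95, -308.77, 2272.52, -16725.77]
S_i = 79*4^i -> [79, 316, 1264, 5056, 20224]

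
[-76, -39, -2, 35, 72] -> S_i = -76 + 37*i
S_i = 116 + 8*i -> [116, 124, 132, 140, 148]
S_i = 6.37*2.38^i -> [6.37, 15.16, 36.08, 85.88, 204.38]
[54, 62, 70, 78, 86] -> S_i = 54 + 8*i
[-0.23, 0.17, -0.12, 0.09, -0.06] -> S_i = -0.23*(-0.72)^i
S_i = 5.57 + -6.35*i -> [5.57, -0.78, -7.13, -13.48, -19.83]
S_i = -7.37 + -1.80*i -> [-7.37, -9.17, -10.97, -12.77, -14.57]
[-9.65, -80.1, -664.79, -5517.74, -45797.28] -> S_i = -9.65*8.30^i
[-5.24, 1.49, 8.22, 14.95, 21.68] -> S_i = -5.24 + 6.73*i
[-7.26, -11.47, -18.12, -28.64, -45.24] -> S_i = -7.26*1.58^i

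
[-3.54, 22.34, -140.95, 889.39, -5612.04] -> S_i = -3.54*(-6.31)^i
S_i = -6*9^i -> [-6, -54, -486, -4374, -39366]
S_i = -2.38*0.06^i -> [-2.38, -0.14, -0.01, -0.0, -0.0]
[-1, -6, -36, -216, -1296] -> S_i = -1*6^i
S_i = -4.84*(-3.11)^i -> [-4.84, 15.05, -46.81, 145.59, -452.78]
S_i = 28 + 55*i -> [28, 83, 138, 193, 248]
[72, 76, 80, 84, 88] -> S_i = 72 + 4*i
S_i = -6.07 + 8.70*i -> [-6.07, 2.63, 11.33, 20.03, 28.73]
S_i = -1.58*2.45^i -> [-1.58, -3.87, -9.48, -23.24, -56.93]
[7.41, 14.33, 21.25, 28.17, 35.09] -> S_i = 7.41 + 6.92*i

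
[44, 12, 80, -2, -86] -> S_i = Random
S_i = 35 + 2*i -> [35, 37, 39, 41, 43]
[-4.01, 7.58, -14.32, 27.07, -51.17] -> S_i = -4.01*(-1.89)^i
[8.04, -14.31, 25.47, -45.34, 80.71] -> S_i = 8.04*(-1.78)^i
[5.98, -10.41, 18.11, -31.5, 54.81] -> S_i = 5.98*(-1.74)^i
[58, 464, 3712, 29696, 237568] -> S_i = 58*8^i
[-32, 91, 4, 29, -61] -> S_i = Random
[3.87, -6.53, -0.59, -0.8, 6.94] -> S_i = Random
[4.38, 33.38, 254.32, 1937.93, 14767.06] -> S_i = 4.38*7.62^i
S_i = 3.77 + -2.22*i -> [3.77, 1.55, -0.67, -2.89, -5.11]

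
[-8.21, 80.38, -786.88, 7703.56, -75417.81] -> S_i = -8.21*(-9.79)^i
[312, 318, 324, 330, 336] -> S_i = 312 + 6*i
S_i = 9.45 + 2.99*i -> [9.45, 12.44, 15.43, 18.42, 21.41]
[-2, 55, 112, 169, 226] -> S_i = -2 + 57*i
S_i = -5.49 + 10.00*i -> [-5.49, 4.51, 14.51, 24.51, 34.51]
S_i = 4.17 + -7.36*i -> [4.17, -3.19, -10.55, -17.91, -25.27]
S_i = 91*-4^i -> [91, -364, 1456, -5824, 23296]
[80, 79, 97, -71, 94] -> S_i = Random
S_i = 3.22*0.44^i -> [3.22, 1.42, 0.62, 0.27, 0.12]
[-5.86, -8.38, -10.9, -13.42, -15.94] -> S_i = -5.86 + -2.52*i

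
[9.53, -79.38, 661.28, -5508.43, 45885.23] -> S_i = 9.53*(-8.33)^i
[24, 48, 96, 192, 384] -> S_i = 24*2^i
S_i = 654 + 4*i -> [654, 658, 662, 666, 670]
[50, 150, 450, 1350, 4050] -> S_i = 50*3^i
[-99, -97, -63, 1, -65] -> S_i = Random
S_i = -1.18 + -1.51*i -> [-1.18, -2.69, -4.2, -5.71, -7.22]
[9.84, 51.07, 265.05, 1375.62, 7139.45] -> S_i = 9.84*5.19^i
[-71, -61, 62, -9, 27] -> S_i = Random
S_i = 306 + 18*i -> [306, 324, 342, 360, 378]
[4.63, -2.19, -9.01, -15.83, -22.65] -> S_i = 4.63 + -6.82*i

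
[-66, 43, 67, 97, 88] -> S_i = Random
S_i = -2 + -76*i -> [-2, -78, -154, -230, -306]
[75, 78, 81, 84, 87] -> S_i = 75 + 3*i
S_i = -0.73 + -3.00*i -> [-0.73, -3.73, -6.73, -9.73, -12.73]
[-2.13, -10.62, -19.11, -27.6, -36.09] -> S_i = -2.13 + -8.49*i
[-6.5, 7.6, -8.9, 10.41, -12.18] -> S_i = -6.50*(-1.17)^i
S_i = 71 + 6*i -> [71, 77, 83, 89, 95]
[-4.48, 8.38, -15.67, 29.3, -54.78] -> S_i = -4.48*(-1.87)^i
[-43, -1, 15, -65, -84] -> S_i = Random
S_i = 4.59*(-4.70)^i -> [4.59, -21.57, 101.39, -476.55, 2239.77]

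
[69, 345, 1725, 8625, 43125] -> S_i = 69*5^i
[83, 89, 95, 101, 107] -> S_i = 83 + 6*i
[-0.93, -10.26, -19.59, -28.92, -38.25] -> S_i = -0.93 + -9.33*i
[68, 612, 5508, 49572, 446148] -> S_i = 68*9^i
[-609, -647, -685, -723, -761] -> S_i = -609 + -38*i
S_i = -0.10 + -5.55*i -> [-0.1, -5.65, -11.2, -16.75, -22.3]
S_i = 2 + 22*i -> [2, 24, 46, 68, 90]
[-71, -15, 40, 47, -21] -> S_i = Random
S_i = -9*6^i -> [-9, -54, -324, -1944, -11664]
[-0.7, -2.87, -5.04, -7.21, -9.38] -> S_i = -0.70 + -2.17*i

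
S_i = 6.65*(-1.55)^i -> [6.65, -10.31, 15.98, -24.76, 38.38]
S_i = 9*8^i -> [9, 72, 576, 4608, 36864]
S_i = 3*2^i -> [3, 6, 12, 24, 48]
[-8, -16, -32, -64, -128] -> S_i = -8*2^i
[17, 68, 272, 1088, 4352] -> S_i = 17*4^i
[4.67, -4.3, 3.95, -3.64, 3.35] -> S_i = 4.67*(-0.92)^i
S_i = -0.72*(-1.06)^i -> [-0.72, 0.76, -0.81, 0.86, -0.91]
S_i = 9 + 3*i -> [9, 12, 15, 18, 21]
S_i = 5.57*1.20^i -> [5.57, 6.68, 8.02, 9.62, 11.55]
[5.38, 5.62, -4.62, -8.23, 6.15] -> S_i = Random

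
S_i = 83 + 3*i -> [83, 86, 89, 92, 95]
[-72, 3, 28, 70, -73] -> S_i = Random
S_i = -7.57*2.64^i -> [-7.57, -19.98, -52.76, -139.29, -367.72]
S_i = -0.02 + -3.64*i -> [-0.02, -3.66, -7.3, -10.94, -14.58]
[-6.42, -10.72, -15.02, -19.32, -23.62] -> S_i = -6.42 + -4.30*i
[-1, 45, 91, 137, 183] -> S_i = -1 + 46*i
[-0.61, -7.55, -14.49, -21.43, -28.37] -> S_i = -0.61 + -6.94*i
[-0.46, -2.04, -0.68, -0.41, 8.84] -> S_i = Random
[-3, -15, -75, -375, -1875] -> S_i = -3*5^i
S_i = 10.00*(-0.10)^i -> [10.0, -1.0, 0.1, -0.01, 0.0]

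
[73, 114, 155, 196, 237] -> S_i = 73 + 41*i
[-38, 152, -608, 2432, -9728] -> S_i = -38*-4^i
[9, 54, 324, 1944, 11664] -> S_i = 9*6^i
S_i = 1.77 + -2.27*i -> [1.77, -0.5, -2.77, -5.04, -7.31]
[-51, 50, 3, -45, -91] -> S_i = Random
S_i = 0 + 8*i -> [0, 8, 16, 24, 32]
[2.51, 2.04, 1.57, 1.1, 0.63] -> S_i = 2.51 + -0.47*i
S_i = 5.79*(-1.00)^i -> [5.79, -5.79, 5.79, -5.79, 5.79]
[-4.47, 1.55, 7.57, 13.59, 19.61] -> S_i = -4.47 + 6.02*i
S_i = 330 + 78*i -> [330, 408, 486, 564, 642]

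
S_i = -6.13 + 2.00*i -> [-6.13, -4.13, -2.13, -0.13, 1.87]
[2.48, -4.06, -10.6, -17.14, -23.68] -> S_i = 2.48 + -6.54*i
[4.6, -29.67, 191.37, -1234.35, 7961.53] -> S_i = 4.60*(-6.45)^i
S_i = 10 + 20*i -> [10, 30, 50, 70, 90]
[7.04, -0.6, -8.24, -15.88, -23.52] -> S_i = 7.04 + -7.64*i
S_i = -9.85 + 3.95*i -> [-9.85, -5.9, -1.95, 2.0, 5.95]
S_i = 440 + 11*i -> [440, 451, 462, 473, 484]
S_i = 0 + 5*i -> [0, 5, 10, 15, 20]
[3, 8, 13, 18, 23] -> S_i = 3 + 5*i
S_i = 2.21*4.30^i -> [2.21, 9.5, 40.86, 175.71, 755.56]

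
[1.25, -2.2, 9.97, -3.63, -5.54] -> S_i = Random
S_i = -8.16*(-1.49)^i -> [-8.16, 12.16, -18.12, 26.99, -40.22]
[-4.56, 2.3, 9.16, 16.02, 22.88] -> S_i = -4.56 + 6.86*i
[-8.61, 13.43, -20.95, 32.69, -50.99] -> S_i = -8.61*(-1.56)^i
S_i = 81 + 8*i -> [81, 89, 97, 105, 113]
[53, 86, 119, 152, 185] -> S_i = 53 + 33*i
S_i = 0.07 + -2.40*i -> [0.07, -2.33, -4.73, -7.13, -9.53]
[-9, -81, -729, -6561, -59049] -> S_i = -9*9^i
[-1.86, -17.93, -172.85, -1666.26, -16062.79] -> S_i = -1.86*9.64^i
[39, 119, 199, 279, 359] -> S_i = 39 + 80*i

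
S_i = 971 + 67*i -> [971, 1038, 1105, 1172, 1239]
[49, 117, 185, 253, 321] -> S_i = 49 + 68*i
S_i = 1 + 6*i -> [1, 7, 13, 19, 25]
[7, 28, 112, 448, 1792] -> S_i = 7*4^i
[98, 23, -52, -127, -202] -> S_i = 98 + -75*i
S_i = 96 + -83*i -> [96, 13, -70, -153, -236]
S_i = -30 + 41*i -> [-30, 11, 52, 93, 134]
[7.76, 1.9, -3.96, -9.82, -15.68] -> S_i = 7.76 + -5.86*i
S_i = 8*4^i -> [8, 32, 128, 512, 2048]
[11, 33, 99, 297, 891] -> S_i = 11*3^i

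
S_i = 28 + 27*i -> [28, 55, 82, 109, 136]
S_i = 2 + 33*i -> [2, 35, 68, 101, 134]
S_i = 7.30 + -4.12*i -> [7.3, 3.18, -0.94, -5.06, -9.18]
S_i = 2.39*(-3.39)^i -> [2.39, -8.1, 27.47, -93.11, 315.64]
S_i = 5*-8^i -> [5, -40, 320, -2560, 20480]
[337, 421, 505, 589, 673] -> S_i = 337 + 84*i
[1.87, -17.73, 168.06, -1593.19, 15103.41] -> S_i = 1.87*(-9.48)^i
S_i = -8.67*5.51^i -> [-8.67, -47.77, -263.22, -1450.35, -7991.45]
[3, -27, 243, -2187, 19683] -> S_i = 3*-9^i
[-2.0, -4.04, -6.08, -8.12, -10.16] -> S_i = -2.00 + -2.04*i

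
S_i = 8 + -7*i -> [8, 1, -6, -13, -20]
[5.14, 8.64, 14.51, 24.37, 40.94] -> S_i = 5.14*1.68^i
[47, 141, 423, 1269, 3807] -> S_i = 47*3^i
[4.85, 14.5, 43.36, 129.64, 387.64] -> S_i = 4.85*2.99^i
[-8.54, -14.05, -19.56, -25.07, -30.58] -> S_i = -8.54 + -5.51*i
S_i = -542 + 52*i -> [-542, -490, -438, -386, -334]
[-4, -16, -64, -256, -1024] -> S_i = -4*4^i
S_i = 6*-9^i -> [6, -54, 486, -4374, 39366]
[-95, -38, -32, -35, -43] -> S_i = Random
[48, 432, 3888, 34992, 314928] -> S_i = 48*9^i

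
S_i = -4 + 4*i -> [-4, 0, 4, 8, 12]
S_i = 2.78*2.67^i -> [2.78, 7.42, 19.82, 52.91, 141.28]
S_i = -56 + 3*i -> [-56, -53, -50, -47, -44]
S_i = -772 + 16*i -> [-772, -756, -740, -724, -708]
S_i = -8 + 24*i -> [-8, 16, 40, 64, 88]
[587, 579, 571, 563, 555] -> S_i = 587 + -8*i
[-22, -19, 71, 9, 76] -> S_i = Random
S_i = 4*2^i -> [4, 8, 16, 32, 64]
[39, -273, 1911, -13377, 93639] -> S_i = 39*-7^i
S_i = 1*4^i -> [1, 4, 16, 64, 256]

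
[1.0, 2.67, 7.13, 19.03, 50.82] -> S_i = 1.00*2.67^i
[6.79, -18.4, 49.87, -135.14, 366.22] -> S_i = 6.79*(-2.71)^i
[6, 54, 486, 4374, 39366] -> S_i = 6*9^i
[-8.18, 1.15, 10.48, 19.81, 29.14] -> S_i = -8.18 + 9.33*i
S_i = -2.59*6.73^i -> [-2.59, -17.43, -117.31, -789.49, -5313.25]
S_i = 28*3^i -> [28, 84, 252, 756, 2268]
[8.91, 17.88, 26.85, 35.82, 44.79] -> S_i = 8.91 + 8.97*i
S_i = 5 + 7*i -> [5, 12, 19, 26, 33]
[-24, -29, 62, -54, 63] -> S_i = Random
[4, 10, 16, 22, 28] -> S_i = 4 + 6*i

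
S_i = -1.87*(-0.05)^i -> [-1.87, 0.09, -0.0, 0.0, -0.0]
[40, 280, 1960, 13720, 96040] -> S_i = 40*7^i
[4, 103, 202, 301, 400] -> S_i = 4 + 99*i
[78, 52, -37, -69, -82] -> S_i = Random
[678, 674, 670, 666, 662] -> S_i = 678 + -4*i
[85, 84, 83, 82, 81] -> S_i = 85 + -1*i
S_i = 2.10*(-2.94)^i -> [2.1, -6.17, 18.15, -53.37, 156.89]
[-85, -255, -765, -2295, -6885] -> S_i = -85*3^i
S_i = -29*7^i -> [-29, -203, -1421, -9947, -69629]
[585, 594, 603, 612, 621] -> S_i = 585 + 9*i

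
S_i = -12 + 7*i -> [-12, -5, 2, 9, 16]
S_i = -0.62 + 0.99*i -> [-0.62, 0.37, 1.36, 2.35, 3.34]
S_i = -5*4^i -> [-5, -20, -80, -320, -1280]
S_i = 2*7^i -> [2, 14, 98, 686, 4802]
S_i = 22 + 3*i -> [22, 25, 28, 31, 34]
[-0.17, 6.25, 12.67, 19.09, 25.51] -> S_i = -0.17 + 6.42*i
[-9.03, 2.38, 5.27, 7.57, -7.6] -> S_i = Random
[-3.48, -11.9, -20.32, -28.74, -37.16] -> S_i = -3.48 + -8.42*i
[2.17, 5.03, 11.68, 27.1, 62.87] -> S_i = 2.17*2.32^i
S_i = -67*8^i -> [-67, -536, -4288, -34304, -274432]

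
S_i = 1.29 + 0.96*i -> [1.29, 2.25, 3.21, 4.17, 5.13]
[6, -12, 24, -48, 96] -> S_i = 6*-2^i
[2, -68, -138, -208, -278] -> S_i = 2 + -70*i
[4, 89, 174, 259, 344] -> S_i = 4 + 85*i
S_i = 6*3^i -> [6, 18, 54, 162, 486]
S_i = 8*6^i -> [8, 48, 288, 1728, 10368]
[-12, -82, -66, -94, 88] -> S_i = Random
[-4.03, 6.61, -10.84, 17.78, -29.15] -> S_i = -4.03*(-1.64)^i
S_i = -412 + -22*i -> [-412, -434, -456, -478, -500]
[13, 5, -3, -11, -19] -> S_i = 13 + -8*i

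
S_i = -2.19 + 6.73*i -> [-2.19, 4.54, 11.27, 18.0, 24.73]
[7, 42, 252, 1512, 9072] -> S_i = 7*6^i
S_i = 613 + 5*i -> [613, 618, 623, 628, 633]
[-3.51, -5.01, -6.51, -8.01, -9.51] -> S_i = -3.51 + -1.50*i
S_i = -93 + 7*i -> [-93, -86, -79, -72, -65]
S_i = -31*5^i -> [-31, -155, -775, -3875, -19375]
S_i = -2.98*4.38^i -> [-2.98, -13.05, -57.17, -250.4, -1096.76]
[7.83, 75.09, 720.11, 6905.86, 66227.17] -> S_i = 7.83*9.59^i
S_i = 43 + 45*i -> [43, 88, 133, 178, 223]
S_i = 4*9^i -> [4, 36, 324, 2916, 26244]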